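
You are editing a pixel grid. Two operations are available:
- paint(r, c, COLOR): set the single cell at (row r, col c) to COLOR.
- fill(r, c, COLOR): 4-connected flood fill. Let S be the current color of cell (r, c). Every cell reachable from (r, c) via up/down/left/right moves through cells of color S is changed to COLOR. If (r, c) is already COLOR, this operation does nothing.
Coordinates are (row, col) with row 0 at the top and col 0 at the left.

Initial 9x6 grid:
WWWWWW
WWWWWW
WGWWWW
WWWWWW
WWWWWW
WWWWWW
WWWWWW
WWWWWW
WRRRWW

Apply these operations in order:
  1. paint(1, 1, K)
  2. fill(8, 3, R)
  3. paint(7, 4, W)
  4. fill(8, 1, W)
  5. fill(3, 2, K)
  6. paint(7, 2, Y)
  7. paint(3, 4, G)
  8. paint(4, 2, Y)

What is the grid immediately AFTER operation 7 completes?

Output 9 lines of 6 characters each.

After op 1 paint(1,1,K):
WWWWWW
WKWWWW
WGWWWW
WWWWWW
WWWWWW
WWWWWW
WWWWWW
WWWWWW
WRRRWW
After op 2 fill(8,3,R) [0 cells changed]:
WWWWWW
WKWWWW
WGWWWW
WWWWWW
WWWWWW
WWWWWW
WWWWWW
WWWWWW
WRRRWW
After op 3 paint(7,4,W):
WWWWWW
WKWWWW
WGWWWW
WWWWWW
WWWWWW
WWWWWW
WWWWWW
WWWWWW
WRRRWW
After op 4 fill(8,1,W) [3 cells changed]:
WWWWWW
WKWWWW
WGWWWW
WWWWWW
WWWWWW
WWWWWW
WWWWWW
WWWWWW
WWWWWW
After op 5 fill(3,2,K) [52 cells changed]:
KKKKKK
KKKKKK
KGKKKK
KKKKKK
KKKKKK
KKKKKK
KKKKKK
KKKKKK
KKKKKK
After op 6 paint(7,2,Y):
KKKKKK
KKKKKK
KGKKKK
KKKKKK
KKKKKK
KKKKKK
KKKKKK
KKYKKK
KKKKKK
After op 7 paint(3,4,G):
KKKKKK
KKKKKK
KGKKKK
KKKKGK
KKKKKK
KKKKKK
KKKKKK
KKYKKK
KKKKKK

Answer: KKKKKK
KKKKKK
KGKKKK
KKKKGK
KKKKKK
KKKKKK
KKKKKK
KKYKKK
KKKKKK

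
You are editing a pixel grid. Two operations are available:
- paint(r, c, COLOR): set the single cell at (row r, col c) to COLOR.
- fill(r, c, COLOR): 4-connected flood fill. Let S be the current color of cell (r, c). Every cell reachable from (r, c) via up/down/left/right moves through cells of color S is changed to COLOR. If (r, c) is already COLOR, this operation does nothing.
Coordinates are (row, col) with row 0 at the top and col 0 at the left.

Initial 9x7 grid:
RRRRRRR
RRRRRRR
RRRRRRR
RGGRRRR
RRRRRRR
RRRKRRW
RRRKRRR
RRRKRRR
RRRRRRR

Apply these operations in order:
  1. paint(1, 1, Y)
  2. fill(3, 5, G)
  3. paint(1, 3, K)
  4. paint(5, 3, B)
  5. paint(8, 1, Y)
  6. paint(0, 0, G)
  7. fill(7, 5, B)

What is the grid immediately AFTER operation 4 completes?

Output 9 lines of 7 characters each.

Answer: GGGGGGG
GYGKGGG
GGGGGGG
GGGGGGG
GGGGGGG
GGGBGGW
GGGKGGG
GGGKGGG
GGGGGGG

Derivation:
After op 1 paint(1,1,Y):
RRRRRRR
RYRRRRR
RRRRRRR
RGGRRRR
RRRRRRR
RRRKRRW
RRRKRRR
RRRKRRR
RRRRRRR
After op 2 fill(3,5,G) [56 cells changed]:
GGGGGGG
GYGGGGG
GGGGGGG
GGGGGGG
GGGGGGG
GGGKGGW
GGGKGGG
GGGKGGG
GGGGGGG
After op 3 paint(1,3,K):
GGGGGGG
GYGKGGG
GGGGGGG
GGGGGGG
GGGGGGG
GGGKGGW
GGGKGGG
GGGKGGG
GGGGGGG
After op 4 paint(5,3,B):
GGGGGGG
GYGKGGG
GGGGGGG
GGGGGGG
GGGGGGG
GGGBGGW
GGGKGGG
GGGKGGG
GGGGGGG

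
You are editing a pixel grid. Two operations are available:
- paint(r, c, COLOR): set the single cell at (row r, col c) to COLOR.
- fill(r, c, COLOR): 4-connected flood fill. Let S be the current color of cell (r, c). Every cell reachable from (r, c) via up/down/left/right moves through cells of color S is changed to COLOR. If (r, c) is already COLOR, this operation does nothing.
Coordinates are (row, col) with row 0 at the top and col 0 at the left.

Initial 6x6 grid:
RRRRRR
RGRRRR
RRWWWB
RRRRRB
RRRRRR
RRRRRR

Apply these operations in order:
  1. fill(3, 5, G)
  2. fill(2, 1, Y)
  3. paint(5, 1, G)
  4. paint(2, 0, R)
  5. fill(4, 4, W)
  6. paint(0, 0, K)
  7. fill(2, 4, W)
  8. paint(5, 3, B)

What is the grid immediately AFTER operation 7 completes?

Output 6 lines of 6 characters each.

Answer: KYYYYY
YGYYYY
RWWWWG
WWWWWG
WWWWWW
WGWWWW

Derivation:
After op 1 fill(3,5,G) [2 cells changed]:
RRRRRR
RGRRRR
RRWWWG
RRRRRG
RRRRRR
RRRRRR
After op 2 fill(2,1,Y) [30 cells changed]:
YYYYYY
YGYYYY
YYWWWG
YYYYYG
YYYYYY
YYYYYY
After op 3 paint(5,1,G):
YYYYYY
YGYYYY
YYWWWG
YYYYYG
YYYYYY
YGYYYY
After op 4 paint(2,0,R):
YYYYYY
YGYYYY
RYWWWG
YYYYYG
YYYYYY
YGYYYY
After op 5 fill(4,4,W) [17 cells changed]:
YYYYYY
YGYYYY
RWWWWG
WWWWWG
WWWWWW
WGWWWW
After op 6 paint(0,0,K):
KYYYYY
YGYYYY
RWWWWG
WWWWWG
WWWWWW
WGWWWW
After op 7 fill(2,4,W) [0 cells changed]:
KYYYYY
YGYYYY
RWWWWG
WWWWWG
WWWWWW
WGWWWW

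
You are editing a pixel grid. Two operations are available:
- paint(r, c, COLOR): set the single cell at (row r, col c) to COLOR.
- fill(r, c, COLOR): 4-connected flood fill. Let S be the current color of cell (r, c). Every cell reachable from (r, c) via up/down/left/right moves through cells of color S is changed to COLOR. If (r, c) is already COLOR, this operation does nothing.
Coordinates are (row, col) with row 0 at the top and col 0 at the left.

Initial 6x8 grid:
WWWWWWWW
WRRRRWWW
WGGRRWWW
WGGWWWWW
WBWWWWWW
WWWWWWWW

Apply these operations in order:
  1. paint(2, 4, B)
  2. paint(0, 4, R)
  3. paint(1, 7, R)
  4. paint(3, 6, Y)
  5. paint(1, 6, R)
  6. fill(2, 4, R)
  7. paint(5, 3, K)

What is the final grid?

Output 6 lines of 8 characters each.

After op 1 paint(2,4,B):
WWWWWWWW
WRRRRWWW
WGGRBWWW
WGGWWWWW
WBWWWWWW
WWWWWWWW
After op 2 paint(0,4,R):
WWWWRWWW
WRRRRWWW
WGGRBWWW
WGGWWWWW
WBWWWWWW
WWWWWWWW
After op 3 paint(1,7,R):
WWWWRWWW
WRRRRWWR
WGGRBWWW
WGGWWWWW
WBWWWWWW
WWWWWWWW
After op 4 paint(3,6,Y):
WWWWRWWW
WRRRRWWR
WGGRBWWW
WGGWWWYW
WBWWWWWW
WWWWWWWW
After op 5 paint(1,6,R):
WWWWRWWW
WRRRRWRR
WGGRBWWW
WGGWWWYW
WBWWWWWW
WWWWWWWW
After op 6 fill(2,4,R) [1 cells changed]:
WWWWRWWW
WRRRRWRR
WGGRRWWW
WGGWWWYW
WBWWWWWW
WWWWWWWW
After op 7 paint(5,3,K):
WWWWRWWW
WRRRRWRR
WGGRRWWW
WGGWWWYW
WBWWWWWW
WWWKWWWW

Answer: WWWWRWWW
WRRRRWRR
WGGRRWWW
WGGWWWYW
WBWWWWWW
WWWKWWWW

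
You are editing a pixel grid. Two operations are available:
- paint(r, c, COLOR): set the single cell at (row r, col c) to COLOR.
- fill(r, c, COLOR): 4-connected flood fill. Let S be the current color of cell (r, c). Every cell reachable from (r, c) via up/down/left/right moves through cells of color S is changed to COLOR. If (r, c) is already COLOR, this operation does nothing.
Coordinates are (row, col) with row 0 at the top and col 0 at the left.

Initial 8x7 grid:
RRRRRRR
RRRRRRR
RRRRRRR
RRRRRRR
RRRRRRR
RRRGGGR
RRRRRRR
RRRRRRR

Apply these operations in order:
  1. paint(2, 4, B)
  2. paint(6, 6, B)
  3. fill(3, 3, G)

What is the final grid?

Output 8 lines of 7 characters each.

Answer: GGGGGGG
GGGGGGG
GGGGBGG
GGGGGGG
GGGGGGG
GGGGGGG
GGGGGGB
GGGGGGG

Derivation:
After op 1 paint(2,4,B):
RRRRRRR
RRRRRRR
RRRRBRR
RRRRRRR
RRRRRRR
RRRGGGR
RRRRRRR
RRRRRRR
After op 2 paint(6,6,B):
RRRRRRR
RRRRRRR
RRRRBRR
RRRRRRR
RRRRRRR
RRRGGGR
RRRRRRB
RRRRRRR
After op 3 fill(3,3,G) [51 cells changed]:
GGGGGGG
GGGGGGG
GGGGBGG
GGGGGGG
GGGGGGG
GGGGGGG
GGGGGGB
GGGGGGG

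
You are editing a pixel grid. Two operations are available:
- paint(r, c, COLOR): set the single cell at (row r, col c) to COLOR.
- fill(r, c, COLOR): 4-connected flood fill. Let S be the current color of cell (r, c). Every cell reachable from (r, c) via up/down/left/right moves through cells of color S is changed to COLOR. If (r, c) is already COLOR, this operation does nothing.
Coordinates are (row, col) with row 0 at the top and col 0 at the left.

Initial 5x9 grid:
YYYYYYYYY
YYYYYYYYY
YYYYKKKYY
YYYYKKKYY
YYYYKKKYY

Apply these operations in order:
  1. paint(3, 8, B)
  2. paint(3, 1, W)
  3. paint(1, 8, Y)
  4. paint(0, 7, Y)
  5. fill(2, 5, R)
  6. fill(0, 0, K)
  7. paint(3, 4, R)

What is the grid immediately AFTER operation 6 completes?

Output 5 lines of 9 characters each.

After op 1 paint(3,8,B):
YYYYYYYYY
YYYYYYYYY
YYYYKKKYY
YYYYKKKYB
YYYYKKKYY
After op 2 paint(3,1,W):
YYYYYYYYY
YYYYYYYYY
YYYYKKKYY
YWYYKKKYB
YYYYKKKYY
After op 3 paint(1,8,Y):
YYYYYYYYY
YYYYYYYYY
YYYYKKKYY
YWYYKKKYB
YYYYKKKYY
After op 4 paint(0,7,Y):
YYYYYYYYY
YYYYYYYYY
YYYYKKKYY
YWYYKKKYB
YYYYKKKYY
After op 5 fill(2,5,R) [9 cells changed]:
YYYYYYYYY
YYYYYYYYY
YYYYRRRYY
YWYYRRRYB
YYYYRRRYY
After op 6 fill(0,0,K) [34 cells changed]:
KKKKKKKKK
KKKKKKKKK
KKKKRRRKK
KWKKRRRKB
KKKKRRRKK

Answer: KKKKKKKKK
KKKKKKKKK
KKKKRRRKK
KWKKRRRKB
KKKKRRRKK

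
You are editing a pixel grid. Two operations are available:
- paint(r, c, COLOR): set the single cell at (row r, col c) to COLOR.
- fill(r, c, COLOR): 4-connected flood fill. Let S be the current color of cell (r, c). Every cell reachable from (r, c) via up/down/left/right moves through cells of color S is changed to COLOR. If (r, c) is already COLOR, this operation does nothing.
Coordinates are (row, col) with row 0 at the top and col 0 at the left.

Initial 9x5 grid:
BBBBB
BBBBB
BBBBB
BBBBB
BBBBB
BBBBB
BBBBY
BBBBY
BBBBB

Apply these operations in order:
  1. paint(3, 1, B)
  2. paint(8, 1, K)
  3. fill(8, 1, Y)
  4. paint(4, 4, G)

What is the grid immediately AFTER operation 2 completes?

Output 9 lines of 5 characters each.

After op 1 paint(3,1,B):
BBBBB
BBBBB
BBBBB
BBBBB
BBBBB
BBBBB
BBBBY
BBBBY
BBBBB
After op 2 paint(8,1,K):
BBBBB
BBBBB
BBBBB
BBBBB
BBBBB
BBBBB
BBBBY
BBBBY
BKBBB

Answer: BBBBB
BBBBB
BBBBB
BBBBB
BBBBB
BBBBB
BBBBY
BBBBY
BKBBB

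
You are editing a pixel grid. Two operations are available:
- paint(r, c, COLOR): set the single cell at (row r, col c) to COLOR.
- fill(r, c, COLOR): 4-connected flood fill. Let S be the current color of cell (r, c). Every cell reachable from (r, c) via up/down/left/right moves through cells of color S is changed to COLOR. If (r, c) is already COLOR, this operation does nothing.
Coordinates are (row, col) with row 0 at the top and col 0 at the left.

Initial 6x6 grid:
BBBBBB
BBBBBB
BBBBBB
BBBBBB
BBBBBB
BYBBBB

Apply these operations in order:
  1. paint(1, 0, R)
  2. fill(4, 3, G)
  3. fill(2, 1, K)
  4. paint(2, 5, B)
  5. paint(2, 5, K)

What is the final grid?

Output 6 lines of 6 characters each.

After op 1 paint(1,0,R):
BBBBBB
RBBBBB
BBBBBB
BBBBBB
BBBBBB
BYBBBB
After op 2 fill(4,3,G) [34 cells changed]:
GGGGGG
RGGGGG
GGGGGG
GGGGGG
GGGGGG
GYGGGG
After op 3 fill(2,1,K) [34 cells changed]:
KKKKKK
RKKKKK
KKKKKK
KKKKKK
KKKKKK
KYKKKK
After op 4 paint(2,5,B):
KKKKKK
RKKKKK
KKKKKB
KKKKKK
KKKKKK
KYKKKK
After op 5 paint(2,5,K):
KKKKKK
RKKKKK
KKKKKK
KKKKKK
KKKKKK
KYKKKK

Answer: KKKKKK
RKKKKK
KKKKKK
KKKKKK
KKKKKK
KYKKKK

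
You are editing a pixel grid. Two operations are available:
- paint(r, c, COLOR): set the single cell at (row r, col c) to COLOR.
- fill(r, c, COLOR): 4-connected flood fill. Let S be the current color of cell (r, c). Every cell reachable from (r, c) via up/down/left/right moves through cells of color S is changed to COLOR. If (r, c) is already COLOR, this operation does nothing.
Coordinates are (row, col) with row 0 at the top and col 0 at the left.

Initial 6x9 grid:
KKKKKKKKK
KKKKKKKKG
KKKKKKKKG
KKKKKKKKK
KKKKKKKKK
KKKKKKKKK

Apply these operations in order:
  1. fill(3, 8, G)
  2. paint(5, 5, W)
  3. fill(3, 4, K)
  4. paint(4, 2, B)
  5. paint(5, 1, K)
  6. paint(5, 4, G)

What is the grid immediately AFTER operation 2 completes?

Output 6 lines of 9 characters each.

After op 1 fill(3,8,G) [52 cells changed]:
GGGGGGGGG
GGGGGGGGG
GGGGGGGGG
GGGGGGGGG
GGGGGGGGG
GGGGGGGGG
After op 2 paint(5,5,W):
GGGGGGGGG
GGGGGGGGG
GGGGGGGGG
GGGGGGGGG
GGGGGGGGG
GGGGGWGGG

Answer: GGGGGGGGG
GGGGGGGGG
GGGGGGGGG
GGGGGGGGG
GGGGGGGGG
GGGGGWGGG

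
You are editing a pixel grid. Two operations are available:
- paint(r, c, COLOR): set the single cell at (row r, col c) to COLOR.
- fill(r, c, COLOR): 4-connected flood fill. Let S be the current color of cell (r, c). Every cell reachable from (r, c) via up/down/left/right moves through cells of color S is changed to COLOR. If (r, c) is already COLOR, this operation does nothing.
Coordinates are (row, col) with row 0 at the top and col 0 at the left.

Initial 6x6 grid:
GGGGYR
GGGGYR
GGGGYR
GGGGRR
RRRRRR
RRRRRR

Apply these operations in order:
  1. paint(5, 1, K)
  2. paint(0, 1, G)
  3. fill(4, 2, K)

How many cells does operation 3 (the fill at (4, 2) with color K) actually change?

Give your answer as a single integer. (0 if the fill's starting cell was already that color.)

Answer: 16

Derivation:
After op 1 paint(5,1,K):
GGGGYR
GGGGYR
GGGGYR
GGGGRR
RRRRRR
RKRRRR
After op 2 paint(0,1,G):
GGGGYR
GGGGYR
GGGGYR
GGGGRR
RRRRRR
RKRRRR
After op 3 fill(4,2,K) [16 cells changed]:
GGGGYK
GGGGYK
GGGGYK
GGGGKK
KKKKKK
KKKKKK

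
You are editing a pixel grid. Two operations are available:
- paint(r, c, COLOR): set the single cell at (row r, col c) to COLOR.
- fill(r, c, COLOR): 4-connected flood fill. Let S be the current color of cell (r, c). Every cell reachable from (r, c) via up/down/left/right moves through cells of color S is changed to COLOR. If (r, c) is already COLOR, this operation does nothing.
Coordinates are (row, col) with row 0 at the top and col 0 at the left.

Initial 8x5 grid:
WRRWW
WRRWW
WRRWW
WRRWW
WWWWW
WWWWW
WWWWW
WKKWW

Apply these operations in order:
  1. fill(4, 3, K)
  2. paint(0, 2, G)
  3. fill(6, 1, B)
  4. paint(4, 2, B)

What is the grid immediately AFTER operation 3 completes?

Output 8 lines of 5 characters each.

Answer: BRGBB
BRRBB
BRRBB
BRRBB
BBBBB
BBBBB
BBBBB
BBBBB

Derivation:
After op 1 fill(4,3,K) [30 cells changed]:
KRRKK
KRRKK
KRRKK
KRRKK
KKKKK
KKKKK
KKKKK
KKKKK
After op 2 paint(0,2,G):
KRGKK
KRRKK
KRRKK
KRRKK
KKKKK
KKKKK
KKKKK
KKKKK
After op 3 fill(6,1,B) [32 cells changed]:
BRGBB
BRRBB
BRRBB
BRRBB
BBBBB
BBBBB
BBBBB
BBBBB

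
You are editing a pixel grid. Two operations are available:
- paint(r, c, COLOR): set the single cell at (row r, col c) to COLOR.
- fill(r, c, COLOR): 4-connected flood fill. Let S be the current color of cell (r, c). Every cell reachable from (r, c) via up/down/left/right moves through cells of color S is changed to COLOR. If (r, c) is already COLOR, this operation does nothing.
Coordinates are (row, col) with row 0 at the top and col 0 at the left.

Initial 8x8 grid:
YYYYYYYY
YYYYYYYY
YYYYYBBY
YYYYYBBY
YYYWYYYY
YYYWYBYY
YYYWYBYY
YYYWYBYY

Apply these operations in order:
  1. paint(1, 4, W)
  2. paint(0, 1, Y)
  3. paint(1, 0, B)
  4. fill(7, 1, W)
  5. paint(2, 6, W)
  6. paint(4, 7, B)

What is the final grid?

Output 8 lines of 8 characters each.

After op 1 paint(1,4,W):
YYYYYYYY
YYYYWYYY
YYYYYBBY
YYYYYBBY
YYYWYYYY
YYYWYBYY
YYYWYBYY
YYYWYBYY
After op 2 paint(0,1,Y):
YYYYYYYY
YYYYWYYY
YYYYYBBY
YYYYYBBY
YYYWYYYY
YYYWYBYY
YYYWYBYY
YYYWYBYY
After op 3 paint(1,0,B):
YYYYYYYY
BYYYWYYY
YYYYYBBY
YYYYYBBY
YYYWYYYY
YYYWYBYY
YYYWYBYY
YYYWYBYY
After op 4 fill(7,1,W) [51 cells changed]:
WWWWWWWW
BWWWWWWW
WWWWWBBW
WWWWWBBW
WWWWWWWW
WWWWWBWW
WWWWWBWW
WWWWWBWW
After op 5 paint(2,6,W):
WWWWWWWW
BWWWWWWW
WWWWWBWW
WWWWWBBW
WWWWWWWW
WWWWWBWW
WWWWWBWW
WWWWWBWW
After op 6 paint(4,7,B):
WWWWWWWW
BWWWWWWW
WWWWWBWW
WWWWWBBW
WWWWWWWB
WWWWWBWW
WWWWWBWW
WWWWWBWW

Answer: WWWWWWWW
BWWWWWWW
WWWWWBWW
WWWWWBBW
WWWWWWWB
WWWWWBWW
WWWWWBWW
WWWWWBWW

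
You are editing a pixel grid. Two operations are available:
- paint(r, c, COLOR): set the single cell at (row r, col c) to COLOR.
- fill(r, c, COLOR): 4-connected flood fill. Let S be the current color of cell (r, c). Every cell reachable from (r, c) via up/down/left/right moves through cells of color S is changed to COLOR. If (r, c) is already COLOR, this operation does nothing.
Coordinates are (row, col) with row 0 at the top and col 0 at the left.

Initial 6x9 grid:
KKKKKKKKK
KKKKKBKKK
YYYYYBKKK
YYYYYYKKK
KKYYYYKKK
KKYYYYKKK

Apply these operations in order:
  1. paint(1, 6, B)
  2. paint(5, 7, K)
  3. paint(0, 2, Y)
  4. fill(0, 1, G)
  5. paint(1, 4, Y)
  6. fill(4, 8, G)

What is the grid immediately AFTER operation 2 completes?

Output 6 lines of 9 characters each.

After op 1 paint(1,6,B):
KKKKKKKKK
KKKKKBBKK
YYYYYBKKK
YYYYYYKKK
KKYYYYKKK
KKYYYYKKK
After op 2 paint(5,7,K):
KKKKKKKKK
KKKKKBBKK
YYYYYBKKK
YYYYYYKKK
KKYYYYKKK
KKYYYYKKK

Answer: KKKKKKKKK
KKKKKBBKK
YYYYYBKKK
YYYYYYKKK
KKYYYYKKK
KKYYYYKKK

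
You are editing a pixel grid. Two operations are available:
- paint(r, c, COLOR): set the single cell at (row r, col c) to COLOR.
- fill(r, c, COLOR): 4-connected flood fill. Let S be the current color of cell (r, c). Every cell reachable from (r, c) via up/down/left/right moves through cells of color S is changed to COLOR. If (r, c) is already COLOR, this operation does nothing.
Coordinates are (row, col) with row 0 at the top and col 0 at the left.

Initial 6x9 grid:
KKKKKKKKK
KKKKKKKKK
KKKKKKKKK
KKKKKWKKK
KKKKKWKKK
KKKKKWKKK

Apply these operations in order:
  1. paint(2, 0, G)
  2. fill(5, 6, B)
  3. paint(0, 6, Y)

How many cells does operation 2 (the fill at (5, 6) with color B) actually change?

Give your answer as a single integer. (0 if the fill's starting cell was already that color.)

After op 1 paint(2,0,G):
KKKKKKKKK
KKKKKKKKK
GKKKKKKKK
KKKKKWKKK
KKKKKWKKK
KKKKKWKKK
After op 2 fill(5,6,B) [50 cells changed]:
BBBBBBBBB
BBBBBBBBB
GBBBBBBBB
BBBBBWBBB
BBBBBWBBB
BBBBBWBBB

Answer: 50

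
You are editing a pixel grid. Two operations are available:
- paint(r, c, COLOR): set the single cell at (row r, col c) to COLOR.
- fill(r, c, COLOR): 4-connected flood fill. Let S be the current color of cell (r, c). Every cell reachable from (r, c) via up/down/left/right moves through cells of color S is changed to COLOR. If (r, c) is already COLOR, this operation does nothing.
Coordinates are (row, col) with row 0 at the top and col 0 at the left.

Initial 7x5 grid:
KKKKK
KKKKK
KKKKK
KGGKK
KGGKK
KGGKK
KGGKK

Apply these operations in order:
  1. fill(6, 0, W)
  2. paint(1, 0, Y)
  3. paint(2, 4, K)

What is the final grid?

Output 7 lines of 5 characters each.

After op 1 fill(6,0,W) [27 cells changed]:
WWWWW
WWWWW
WWWWW
WGGWW
WGGWW
WGGWW
WGGWW
After op 2 paint(1,0,Y):
WWWWW
YWWWW
WWWWW
WGGWW
WGGWW
WGGWW
WGGWW
After op 3 paint(2,4,K):
WWWWW
YWWWW
WWWWK
WGGWW
WGGWW
WGGWW
WGGWW

Answer: WWWWW
YWWWW
WWWWK
WGGWW
WGGWW
WGGWW
WGGWW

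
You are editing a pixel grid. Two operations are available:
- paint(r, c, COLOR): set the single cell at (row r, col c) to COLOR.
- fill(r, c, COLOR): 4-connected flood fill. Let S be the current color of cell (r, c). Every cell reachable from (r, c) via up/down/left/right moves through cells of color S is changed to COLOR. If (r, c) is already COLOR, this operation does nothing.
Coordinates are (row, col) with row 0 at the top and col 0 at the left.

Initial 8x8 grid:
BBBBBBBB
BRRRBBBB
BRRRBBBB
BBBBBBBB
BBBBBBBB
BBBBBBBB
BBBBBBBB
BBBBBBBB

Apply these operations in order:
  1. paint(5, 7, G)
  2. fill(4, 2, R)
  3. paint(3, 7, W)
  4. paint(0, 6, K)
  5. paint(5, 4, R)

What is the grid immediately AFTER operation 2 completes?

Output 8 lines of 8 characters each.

After op 1 paint(5,7,G):
BBBBBBBB
BRRRBBBB
BRRRBBBB
BBBBBBBB
BBBBBBBB
BBBBBBBG
BBBBBBBB
BBBBBBBB
After op 2 fill(4,2,R) [57 cells changed]:
RRRRRRRR
RRRRRRRR
RRRRRRRR
RRRRRRRR
RRRRRRRR
RRRRRRRG
RRRRRRRR
RRRRRRRR

Answer: RRRRRRRR
RRRRRRRR
RRRRRRRR
RRRRRRRR
RRRRRRRR
RRRRRRRG
RRRRRRRR
RRRRRRRR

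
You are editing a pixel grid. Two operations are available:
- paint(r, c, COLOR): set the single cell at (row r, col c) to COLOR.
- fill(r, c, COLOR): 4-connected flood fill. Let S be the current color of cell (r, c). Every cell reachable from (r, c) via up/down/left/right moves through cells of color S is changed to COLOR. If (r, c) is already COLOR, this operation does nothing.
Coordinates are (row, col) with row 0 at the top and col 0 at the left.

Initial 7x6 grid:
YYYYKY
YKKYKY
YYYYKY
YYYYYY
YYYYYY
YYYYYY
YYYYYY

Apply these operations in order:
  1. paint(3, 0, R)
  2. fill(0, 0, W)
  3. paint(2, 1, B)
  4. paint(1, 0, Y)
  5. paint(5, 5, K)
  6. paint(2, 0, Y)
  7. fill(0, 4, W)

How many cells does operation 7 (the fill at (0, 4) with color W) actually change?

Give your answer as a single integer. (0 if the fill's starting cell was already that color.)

After op 1 paint(3,0,R):
YYYYKY
YKKYKY
YYYYKY
RYYYYY
YYYYYY
YYYYYY
YYYYYY
After op 2 fill(0,0,W) [36 cells changed]:
WWWWKW
WKKWKW
WWWWKW
RWWWWW
WWWWWW
WWWWWW
WWWWWW
After op 3 paint(2,1,B):
WWWWKW
WKKWKW
WBWWKW
RWWWWW
WWWWWW
WWWWWW
WWWWWW
After op 4 paint(1,0,Y):
WWWWKW
YKKWKW
WBWWKW
RWWWWW
WWWWWW
WWWWWW
WWWWWW
After op 5 paint(5,5,K):
WWWWKW
YKKWKW
WBWWKW
RWWWWW
WWWWWW
WWWWWK
WWWWWW
After op 6 paint(2,0,Y):
WWWWKW
YKKWKW
YBWWKW
RWWWWW
WWWWWW
WWWWWK
WWWWWW
After op 7 fill(0,4,W) [3 cells changed]:
WWWWWW
YKKWWW
YBWWWW
RWWWWW
WWWWWW
WWWWWK
WWWWWW

Answer: 3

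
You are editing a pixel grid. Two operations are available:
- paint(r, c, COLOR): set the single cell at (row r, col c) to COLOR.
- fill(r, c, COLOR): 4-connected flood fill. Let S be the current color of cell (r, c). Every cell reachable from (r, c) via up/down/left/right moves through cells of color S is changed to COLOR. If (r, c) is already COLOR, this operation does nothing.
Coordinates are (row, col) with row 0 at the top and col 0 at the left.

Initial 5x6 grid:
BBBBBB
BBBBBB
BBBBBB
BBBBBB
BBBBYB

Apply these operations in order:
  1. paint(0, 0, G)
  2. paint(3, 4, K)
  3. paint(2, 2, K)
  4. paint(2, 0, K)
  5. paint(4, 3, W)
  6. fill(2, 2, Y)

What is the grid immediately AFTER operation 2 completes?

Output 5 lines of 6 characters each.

Answer: GBBBBB
BBBBBB
BBBBBB
BBBBKB
BBBBYB

Derivation:
After op 1 paint(0,0,G):
GBBBBB
BBBBBB
BBBBBB
BBBBBB
BBBBYB
After op 2 paint(3,4,K):
GBBBBB
BBBBBB
BBBBBB
BBBBKB
BBBBYB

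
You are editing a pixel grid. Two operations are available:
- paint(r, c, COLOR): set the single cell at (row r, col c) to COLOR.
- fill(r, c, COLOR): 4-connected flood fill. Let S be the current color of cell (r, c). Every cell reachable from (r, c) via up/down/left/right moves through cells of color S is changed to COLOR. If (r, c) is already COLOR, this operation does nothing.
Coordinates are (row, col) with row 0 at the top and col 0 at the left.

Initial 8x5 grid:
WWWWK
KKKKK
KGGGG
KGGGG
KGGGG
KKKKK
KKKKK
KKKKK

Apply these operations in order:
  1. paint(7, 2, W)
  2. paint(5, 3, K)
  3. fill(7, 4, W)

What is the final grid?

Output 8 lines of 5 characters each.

Answer: WWWWW
WWWWW
WGGGG
WGGGG
WGGGG
WWWWW
WWWWW
WWWWW

Derivation:
After op 1 paint(7,2,W):
WWWWK
KKKKK
KGGGG
KGGGG
KGGGG
KKKKK
KKKKK
KKWKK
After op 2 paint(5,3,K):
WWWWK
KKKKK
KGGGG
KGGGG
KGGGG
KKKKK
KKKKK
KKWKK
After op 3 fill(7,4,W) [23 cells changed]:
WWWWW
WWWWW
WGGGG
WGGGG
WGGGG
WWWWW
WWWWW
WWWWW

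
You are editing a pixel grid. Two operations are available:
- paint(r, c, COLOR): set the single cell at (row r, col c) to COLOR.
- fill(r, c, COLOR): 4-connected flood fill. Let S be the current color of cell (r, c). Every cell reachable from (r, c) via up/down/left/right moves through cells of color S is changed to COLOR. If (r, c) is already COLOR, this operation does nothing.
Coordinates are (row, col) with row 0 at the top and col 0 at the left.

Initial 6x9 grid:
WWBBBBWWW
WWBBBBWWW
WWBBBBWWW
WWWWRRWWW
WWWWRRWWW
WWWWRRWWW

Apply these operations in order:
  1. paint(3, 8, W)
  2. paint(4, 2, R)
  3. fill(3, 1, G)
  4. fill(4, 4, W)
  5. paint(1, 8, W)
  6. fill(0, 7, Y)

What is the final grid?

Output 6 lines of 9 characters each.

After op 1 paint(3,8,W):
WWBBBBWWW
WWBBBBWWW
WWBBBBWWW
WWWWRRWWW
WWWWRRWWW
WWWWRRWWW
After op 2 paint(4,2,R):
WWBBBBWWW
WWBBBBWWW
WWBBBBWWW
WWWWRRWWW
WWRWRRWWW
WWWWRRWWW
After op 3 fill(3,1,G) [17 cells changed]:
GGBBBBWWW
GGBBBBWWW
GGBBBBWWW
GGGGRRWWW
GGRGRRWWW
GGGGRRWWW
After op 4 fill(4,4,W) [6 cells changed]:
GGBBBBWWW
GGBBBBWWW
GGBBBBWWW
GGGGWWWWW
GGRGWWWWW
GGGGWWWWW
After op 5 paint(1,8,W):
GGBBBBWWW
GGBBBBWWW
GGBBBBWWW
GGGGWWWWW
GGRGWWWWW
GGGGWWWWW
After op 6 fill(0,7,Y) [24 cells changed]:
GGBBBBYYY
GGBBBBYYY
GGBBBBYYY
GGGGYYYYY
GGRGYYYYY
GGGGYYYYY

Answer: GGBBBBYYY
GGBBBBYYY
GGBBBBYYY
GGGGYYYYY
GGRGYYYYY
GGGGYYYYY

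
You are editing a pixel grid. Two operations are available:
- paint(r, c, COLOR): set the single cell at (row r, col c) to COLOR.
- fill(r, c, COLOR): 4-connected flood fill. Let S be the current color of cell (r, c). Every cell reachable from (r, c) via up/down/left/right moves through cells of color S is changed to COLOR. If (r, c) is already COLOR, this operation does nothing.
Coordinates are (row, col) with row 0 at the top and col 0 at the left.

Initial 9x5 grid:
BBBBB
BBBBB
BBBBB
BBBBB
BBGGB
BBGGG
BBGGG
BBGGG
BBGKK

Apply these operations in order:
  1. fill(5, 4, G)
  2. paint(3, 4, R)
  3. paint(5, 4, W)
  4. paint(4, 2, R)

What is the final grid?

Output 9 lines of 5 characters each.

After op 1 fill(5,4,G) [0 cells changed]:
BBBBB
BBBBB
BBBBB
BBBBB
BBGGB
BBGGG
BBGGG
BBGGG
BBGKK
After op 2 paint(3,4,R):
BBBBB
BBBBB
BBBBB
BBBBR
BBGGB
BBGGG
BBGGG
BBGGG
BBGKK
After op 3 paint(5,4,W):
BBBBB
BBBBB
BBBBB
BBBBR
BBGGB
BBGGW
BBGGG
BBGGG
BBGKK
After op 4 paint(4,2,R):
BBBBB
BBBBB
BBBBB
BBBBR
BBRGB
BBGGW
BBGGG
BBGGG
BBGKK

Answer: BBBBB
BBBBB
BBBBB
BBBBR
BBRGB
BBGGW
BBGGG
BBGGG
BBGKK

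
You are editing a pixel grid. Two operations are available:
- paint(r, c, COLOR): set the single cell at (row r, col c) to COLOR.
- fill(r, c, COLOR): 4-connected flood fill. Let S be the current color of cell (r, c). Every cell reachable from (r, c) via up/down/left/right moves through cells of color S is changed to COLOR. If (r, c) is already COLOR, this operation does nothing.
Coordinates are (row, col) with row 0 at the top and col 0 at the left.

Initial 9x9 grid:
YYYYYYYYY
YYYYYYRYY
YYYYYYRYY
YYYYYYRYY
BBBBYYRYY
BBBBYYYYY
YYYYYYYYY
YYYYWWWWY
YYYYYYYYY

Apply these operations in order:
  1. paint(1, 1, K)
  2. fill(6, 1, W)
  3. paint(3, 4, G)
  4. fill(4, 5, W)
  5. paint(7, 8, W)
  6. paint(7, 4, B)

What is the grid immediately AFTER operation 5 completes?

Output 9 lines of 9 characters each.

After op 1 paint(1,1,K):
YYYYYYYYY
YKYYYYRYY
YYYYYYRYY
YYYYYYRYY
BBBBYYRYY
BBBBYYYYY
YYYYYYYYY
YYYYWWWWY
YYYYYYYYY
After op 2 fill(6,1,W) [64 cells changed]:
WWWWWWWWW
WKWWWWRWW
WWWWWWRWW
WWWWWWRWW
BBBBWWRWW
BBBBWWWWW
WWWWWWWWW
WWWWWWWWW
WWWWWWWWW
After op 3 paint(3,4,G):
WWWWWWWWW
WKWWWWRWW
WWWWWWRWW
WWWWGWRWW
BBBBWWRWW
BBBBWWWWW
WWWWWWWWW
WWWWWWWWW
WWWWWWWWW
After op 4 fill(4,5,W) [0 cells changed]:
WWWWWWWWW
WKWWWWRWW
WWWWWWRWW
WWWWGWRWW
BBBBWWRWW
BBBBWWWWW
WWWWWWWWW
WWWWWWWWW
WWWWWWWWW
After op 5 paint(7,8,W):
WWWWWWWWW
WKWWWWRWW
WWWWWWRWW
WWWWGWRWW
BBBBWWRWW
BBBBWWWWW
WWWWWWWWW
WWWWWWWWW
WWWWWWWWW

Answer: WWWWWWWWW
WKWWWWRWW
WWWWWWRWW
WWWWGWRWW
BBBBWWRWW
BBBBWWWWW
WWWWWWWWW
WWWWWWWWW
WWWWWWWWW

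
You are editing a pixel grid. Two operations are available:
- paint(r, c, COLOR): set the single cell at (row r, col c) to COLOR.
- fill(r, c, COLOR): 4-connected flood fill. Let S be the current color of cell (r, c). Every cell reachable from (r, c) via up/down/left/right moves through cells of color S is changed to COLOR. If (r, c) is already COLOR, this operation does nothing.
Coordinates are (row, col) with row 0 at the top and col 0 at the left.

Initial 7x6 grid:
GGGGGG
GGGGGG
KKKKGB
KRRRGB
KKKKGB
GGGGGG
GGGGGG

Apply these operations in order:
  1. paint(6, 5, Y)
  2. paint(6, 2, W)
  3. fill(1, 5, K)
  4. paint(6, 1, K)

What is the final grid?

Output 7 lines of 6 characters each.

After op 1 paint(6,5,Y):
GGGGGG
GGGGGG
KKKKGB
KRRRGB
KKKKGB
GGGGGG
GGGGGY
After op 2 paint(6,2,W):
GGGGGG
GGGGGG
KKKKGB
KRRRGB
KKKKGB
GGGGGG
GGWGGY
After op 3 fill(1,5,K) [25 cells changed]:
KKKKKK
KKKKKK
KKKKKB
KRRRKB
KKKKKB
KKKKKK
KKWKKY
After op 4 paint(6,1,K):
KKKKKK
KKKKKK
KKKKKB
KRRRKB
KKKKKB
KKKKKK
KKWKKY

Answer: KKKKKK
KKKKKK
KKKKKB
KRRRKB
KKKKKB
KKKKKK
KKWKKY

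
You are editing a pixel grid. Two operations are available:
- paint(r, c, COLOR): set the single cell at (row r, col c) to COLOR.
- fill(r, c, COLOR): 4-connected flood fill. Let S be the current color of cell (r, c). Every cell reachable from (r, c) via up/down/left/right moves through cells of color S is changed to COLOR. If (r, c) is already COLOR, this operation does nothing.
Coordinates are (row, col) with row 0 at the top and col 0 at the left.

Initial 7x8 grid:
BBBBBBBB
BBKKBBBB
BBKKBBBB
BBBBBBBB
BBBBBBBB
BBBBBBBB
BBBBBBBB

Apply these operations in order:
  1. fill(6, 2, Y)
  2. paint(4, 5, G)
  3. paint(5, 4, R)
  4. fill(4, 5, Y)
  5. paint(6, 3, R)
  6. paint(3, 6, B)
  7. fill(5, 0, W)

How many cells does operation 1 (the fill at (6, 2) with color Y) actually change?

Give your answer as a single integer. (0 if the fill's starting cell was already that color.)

After op 1 fill(6,2,Y) [52 cells changed]:
YYYYYYYY
YYKKYYYY
YYKKYYYY
YYYYYYYY
YYYYYYYY
YYYYYYYY
YYYYYYYY

Answer: 52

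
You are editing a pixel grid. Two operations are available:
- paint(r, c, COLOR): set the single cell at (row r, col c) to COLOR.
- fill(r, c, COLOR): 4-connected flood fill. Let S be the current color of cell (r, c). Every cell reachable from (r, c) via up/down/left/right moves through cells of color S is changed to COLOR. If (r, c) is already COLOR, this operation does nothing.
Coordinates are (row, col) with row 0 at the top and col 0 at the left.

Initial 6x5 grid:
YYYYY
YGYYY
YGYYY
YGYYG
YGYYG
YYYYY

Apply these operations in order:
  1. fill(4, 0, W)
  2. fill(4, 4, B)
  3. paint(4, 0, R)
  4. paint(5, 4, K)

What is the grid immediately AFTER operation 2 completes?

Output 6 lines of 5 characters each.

After op 1 fill(4,0,W) [24 cells changed]:
WWWWW
WGWWW
WGWWW
WGWWG
WGWWG
WWWWW
After op 2 fill(4,4,B) [2 cells changed]:
WWWWW
WGWWW
WGWWW
WGWWB
WGWWB
WWWWW

Answer: WWWWW
WGWWW
WGWWW
WGWWB
WGWWB
WWWWW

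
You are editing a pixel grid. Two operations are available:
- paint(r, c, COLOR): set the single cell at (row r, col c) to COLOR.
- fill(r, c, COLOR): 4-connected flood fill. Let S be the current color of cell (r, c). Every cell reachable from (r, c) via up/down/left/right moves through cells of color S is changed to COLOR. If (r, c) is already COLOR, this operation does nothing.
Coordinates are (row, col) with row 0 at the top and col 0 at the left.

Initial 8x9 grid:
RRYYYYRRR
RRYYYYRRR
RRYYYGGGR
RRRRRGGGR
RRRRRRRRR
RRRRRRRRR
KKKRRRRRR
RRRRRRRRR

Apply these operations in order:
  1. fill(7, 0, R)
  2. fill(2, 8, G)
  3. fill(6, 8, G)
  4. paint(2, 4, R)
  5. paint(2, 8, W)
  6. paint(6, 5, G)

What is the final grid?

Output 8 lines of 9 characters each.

Answer: GGYYYYGGG
GGYYYYGGG
GGYYRGGGW
GGGGGGGGG
GGGGGGGGG
GGGGGGGGG
KKKGGGGGG
GGGGGGGGG

Derivation:
After op 1 fill(7,0,R) [0 cells changed]:
RRYYYYRRR
RRYYYYRRR
RRYYYGGGR
RRRRRGGGR
RRRRRRRRR
RRRRRRRRR
KKKRRRRRR
RRRRRRRRR
After op 2 fill(2,8,G) [52 cells changed]:
GGYYYYGGG
GGYYYYGGG
GGYYYGGGG
GGGGGGGGG
GGGGGGGGG
GGGGGGGGG
KKKGGGGGG
GGGGGGGGG
After op 3 fill(6,8,G) [0 cells changed]:
GGYYYYGGG
GGYYYYGGG
GGYYYGGGG
GGGGGGGGG
GGGGGGGGG
GGGGGGGGG
KKKGGGGGG
GGGGGGGGG
After op 4 paint(2,4,R):
GGYYYYGGG
GGYYYYGGG
GGYYRGGGG
GGGGGGGGG
GGGGGGGGG
GGGGGGGGG
KKKGGGGGG
GGGGGGGGG
After op 5 paint(2,8,W):
GGYYYYGGG
GGYYYYGGG
GGYYRGGGW
GGGGGGGGG
GGGGGGGGG
GGGGGGGGG
KKKGGGGGG
GGGGGGGGG
After op 6 paint(6,5,G):
GGYYYYGGG
GGYYYYGGG
GGYYRGGGW
GGGGGGGGG
GGGGGGGGG
GGGGGGGGG
KKKGGGGGG
GGGGGGGGG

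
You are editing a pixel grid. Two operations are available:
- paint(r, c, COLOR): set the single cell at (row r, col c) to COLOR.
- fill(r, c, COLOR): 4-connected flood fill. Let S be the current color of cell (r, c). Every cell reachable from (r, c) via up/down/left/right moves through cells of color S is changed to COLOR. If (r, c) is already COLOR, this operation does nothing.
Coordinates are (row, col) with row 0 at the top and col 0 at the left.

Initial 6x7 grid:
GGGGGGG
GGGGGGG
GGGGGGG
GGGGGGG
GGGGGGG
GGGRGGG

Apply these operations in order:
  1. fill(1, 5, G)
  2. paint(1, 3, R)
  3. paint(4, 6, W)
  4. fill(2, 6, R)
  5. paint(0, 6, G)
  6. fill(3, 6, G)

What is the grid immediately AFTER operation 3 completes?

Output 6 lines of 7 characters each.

After op 1 fill(1,5,G) [0 cells changed]:
GGGGGGG
GGGGGGG
GGGGGGG
GGGGGGG
GGGGGGG
GGGRGGG
After op 2 paint(1,3,R):
GGGGGGG
GGGRGGG
GGGGGGG
GGGGGGG
GGGGGGG
GGGRGGG
After op 3 paint(4,6,W):
GGGGGGG
GGGRGGG
GGGGGGG
GGGGGGG
GGGGGGW
GGGRGGG

Answer: GGGGGGG
GGGRGGG
GGGGGGG
GGGGGGG
GGGGGGW
GGGRGGG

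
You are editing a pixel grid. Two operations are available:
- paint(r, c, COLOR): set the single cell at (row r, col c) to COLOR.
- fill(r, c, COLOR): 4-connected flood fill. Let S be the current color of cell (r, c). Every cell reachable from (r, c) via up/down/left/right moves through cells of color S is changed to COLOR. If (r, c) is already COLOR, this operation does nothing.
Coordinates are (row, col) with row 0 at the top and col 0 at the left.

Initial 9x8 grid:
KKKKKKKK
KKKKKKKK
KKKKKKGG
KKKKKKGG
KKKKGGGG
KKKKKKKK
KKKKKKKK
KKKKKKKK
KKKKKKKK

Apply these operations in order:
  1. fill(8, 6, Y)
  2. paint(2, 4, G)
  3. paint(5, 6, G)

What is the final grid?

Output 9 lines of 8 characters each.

Answer: YYYYYYYY
YYYYYYYY
YYYYGYGG
YYYYYYGG
YYYYGGGG
YYYYYYGY
YYYYYYYY
YYYYYYYY
YYYYYYYY

Derivation:
After op 1 fill(8,6,Y) [64 cells changed]:
YYYYYYYY
YYYYYYYY
YYYYYYGG
YYYYYYGG
YYYYGGGG
YYYYYYYY
YYYYYYYY
YYYYYYYY
YYYYYYYY
After op 2 paint(2,4,G):
YYYYYYYY
YYYYYYYY
YYYYGYGG
YYYYYYGG
YYYYGGGG
YYYYYYYY
YYYYYYYY
YYYYYYYY
YYYYYYYY
After op 3 paint(5,6,G):
YYYYYYYY
YYYYYYYY
YYYYGYGG
YYYYYYGG
YYYYGGGG
YYYYYYGY
YYYYYYYY
YYYYYYYY
YYYYYYYY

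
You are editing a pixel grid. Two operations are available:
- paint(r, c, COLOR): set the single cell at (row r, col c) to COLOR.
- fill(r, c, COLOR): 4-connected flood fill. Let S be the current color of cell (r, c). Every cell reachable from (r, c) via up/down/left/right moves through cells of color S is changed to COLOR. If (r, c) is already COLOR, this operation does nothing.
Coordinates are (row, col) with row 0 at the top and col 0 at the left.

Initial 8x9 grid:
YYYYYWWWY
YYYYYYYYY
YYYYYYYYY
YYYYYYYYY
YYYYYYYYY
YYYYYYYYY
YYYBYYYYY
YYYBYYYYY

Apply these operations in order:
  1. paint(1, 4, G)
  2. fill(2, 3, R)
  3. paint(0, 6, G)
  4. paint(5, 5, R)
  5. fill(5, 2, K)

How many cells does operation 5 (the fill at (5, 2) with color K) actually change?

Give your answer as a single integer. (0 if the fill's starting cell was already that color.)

Answer: 66

Derivation:
After op 1 paint(1,4,G):
YYYYYWWWY
YYYYGYYYY
YYYYYYYYY
YYYYYYYYY
YYYYYYYYY
YYYYYYYYY
YYYBYYYYY
YYYBYYYYY
After op 2 fill(2,3,R) [66 cells changed]:
RRRRRWWWR
RRRRGRRRR
RRRRRRRRR
RRRRRRRRR
RRRRRRRRR
RRRRRRRRR
RRRBRRRRR
RRRBRRRRR
After op 3 paint(0,6,G):
RRRRRWGWR
RRRRGRRRR
RRRRRRRRR
RRRRRRRRR
RRRRRRRRR
RRRRRRRRR
RRRBRRRRR
RRRBRRRRR
After op 4 paint(5,5,R):
RRRRRWGWR
RRRRGRRRR
RRRRRRRRR
RRRRRRRRR
RRRRRRRRR
RRRRRRRRR
RRRBRRRRR
RRRBRRRRR
After op 5 fill(5,2,K) [66 cells changed]:
KKKKKWGWK
KKKKGKKKK
KKKKKKKKK
KKKKKKKKK
KKKKKKKKK
KKKKKKKKK
KKKBKKKKK
KKKBKKKKK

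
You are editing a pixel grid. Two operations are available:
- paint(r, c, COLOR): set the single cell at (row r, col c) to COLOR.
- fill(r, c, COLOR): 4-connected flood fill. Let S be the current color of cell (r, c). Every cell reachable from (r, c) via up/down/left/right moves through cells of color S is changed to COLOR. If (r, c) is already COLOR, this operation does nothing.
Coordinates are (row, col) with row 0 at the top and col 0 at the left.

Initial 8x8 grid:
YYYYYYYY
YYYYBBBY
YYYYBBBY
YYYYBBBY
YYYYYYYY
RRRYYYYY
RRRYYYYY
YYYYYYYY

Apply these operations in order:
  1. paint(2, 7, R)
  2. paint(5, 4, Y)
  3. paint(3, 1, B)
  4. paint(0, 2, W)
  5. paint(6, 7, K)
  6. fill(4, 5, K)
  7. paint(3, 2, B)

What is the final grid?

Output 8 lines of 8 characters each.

Answer: KKWKKKKK
KKKKBBBK
KKKKBBBR
KBBKBBBK
KKKKKKKK
RRRKKKKK
RRRKKKKK
KKKKKKKK

Derivation:
After op 1 paint(2,7,R):
YYYYYYYY
YYYYBBBY
YYYYBBBR
YYYYBBBY
YYYYYYYY
RRRYYYYY
RRRYYYYY
YYYYYYYY
After op 2 paint(5,4,Y):
YYYYYYYY
YYYYBBBY
YYYYBBBR
YYYYBBBY
YYYYYYYY
RRRYYYYY
RRRYYYYY
YYYYYYYY
After op 3 paint(3,1,B):
YYYYYYYY
YYYYBBBY
YYYYBBBR
YBYYBBBY
YYYYYYYY
RRRYYYYY
RRRYYYYY
YYYYYYYY
After op 4 paint(0,2,W):
YYWYYYYY
YYYYBBBY
YYYYBBBR
YBYYBBBY
YYYYYYYY
RRRYYYYY
RRRYYYYY
YYYYYYYY
After op 5 paint(6,7,K):
YYWYYYYY
YYYYBBBY
YYYYBBBR
YBYYBBBY
YYYYYYYY
RRRYYYYY
RRRYYYYK
YYYYYYYY
After op 6 fill(4,5,K) [45 cells changed]:
KKWKKKKK
KKKKBBBK
KKKKBBBR
KBKKBBBK
KKKKKKKK
RRRKKKKK
RRRKKKKK
KKKKKKKK
After op 7 paint(3,2,B):
KKWKKKKK
KKKKBBBK
KKKKBBBR
KBBKBBBK
KKKKKKKK
RRRKKKKK
RRRKKKKK
KKKKKKKK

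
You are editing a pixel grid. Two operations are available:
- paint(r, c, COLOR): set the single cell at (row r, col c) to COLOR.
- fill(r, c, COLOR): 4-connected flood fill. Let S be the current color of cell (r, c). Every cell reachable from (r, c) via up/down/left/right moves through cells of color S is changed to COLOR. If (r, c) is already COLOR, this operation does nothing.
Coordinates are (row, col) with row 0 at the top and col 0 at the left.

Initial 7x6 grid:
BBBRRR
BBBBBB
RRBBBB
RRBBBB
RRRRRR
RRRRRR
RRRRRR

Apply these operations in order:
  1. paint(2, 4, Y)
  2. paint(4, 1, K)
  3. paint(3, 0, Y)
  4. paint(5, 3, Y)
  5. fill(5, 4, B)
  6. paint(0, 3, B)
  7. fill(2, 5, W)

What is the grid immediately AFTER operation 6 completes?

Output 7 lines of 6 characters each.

After op 1 paint(2,4,Y):
BBBRRR
BBBBBB
RRBBYB
RRBBBB
RRRRRR
RRRRRR
RRRRRR
After op 2 paint(4,1,K):
BBBRRR
BBBBBB
RRBBYB
RRBBBB
RKRRRR
RRRRRR
RRRRRR
After op 3 paint(3,0,Y):
BBBRRR
BBBBBB
RRBBYB
YRBBBB
RKRRRR
RRRRRR
RRRRRR
After op 4 paint(5,3,Y):
BBBRRR
BBBBBB
RRBBYB
YRBBBB
RKRRRR
RRRYRR
RRRRRR
After op 5 fill(5,4,B) [16 cells changed]:
BBBRRR
BBBBBB
RRBBYB
YRBBBB
BKBBBB
BBBYBB
BBBBBB
After op 6 paint(0,3,B):
BBBBRR
BBBBBB
RRBBYB
YRBBBB
BKBBBB
BBBYBB
BBBBBB

Answer: BBBBRR
BBBBBB
RRBBYB
YRBBBB
BKBBBB
BBBYBB
BBBBBB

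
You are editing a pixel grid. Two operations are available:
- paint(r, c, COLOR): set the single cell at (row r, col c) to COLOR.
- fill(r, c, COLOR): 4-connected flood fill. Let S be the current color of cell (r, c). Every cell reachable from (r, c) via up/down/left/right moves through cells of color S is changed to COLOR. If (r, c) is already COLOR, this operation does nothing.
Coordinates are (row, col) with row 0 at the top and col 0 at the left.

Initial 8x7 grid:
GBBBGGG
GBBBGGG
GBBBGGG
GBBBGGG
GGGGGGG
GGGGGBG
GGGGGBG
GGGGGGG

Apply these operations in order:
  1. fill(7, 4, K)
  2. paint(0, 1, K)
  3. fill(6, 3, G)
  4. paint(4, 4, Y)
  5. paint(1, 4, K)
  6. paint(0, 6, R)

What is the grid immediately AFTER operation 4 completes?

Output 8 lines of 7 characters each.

Answer: GGBBGGG
GBBBGGG
GBBBGGG
GBBBGGG
GGGGYGG
GGGGGBG
GGGGGBG
GGGGGGG

Derivation:
After op 1 fill(7,4,K) [42 cells changed]:
KBBBKKK
KBBBKKK
KBBBKKK
KBBBKKK
KKKKKKK
KKKKKBK
KKKKKBK
KKKKKKK
After op 2 paint(0,1,K):
KKBBKKK
KBBBKKK
KBBBKKK
KBBBKKK
KKKKKKK
KKKKKBK
KKKKKBK
KKKKKKK
After op 3 fill(6,3,G) [43 cells changed]:
GGBBGGG
GBBBGGG
GBBBGGG
GBBBGGG
GGGGGGG
GGGGGBG
GGGGGBG
GGGGGGG
After op 4 paint(4,4,Y):
GGBBGGG
GBBBGGG
GBBBGGG
GBBBGGG
GGGGYGG
GGGGGBG
GGGGGBG
GGGGGGG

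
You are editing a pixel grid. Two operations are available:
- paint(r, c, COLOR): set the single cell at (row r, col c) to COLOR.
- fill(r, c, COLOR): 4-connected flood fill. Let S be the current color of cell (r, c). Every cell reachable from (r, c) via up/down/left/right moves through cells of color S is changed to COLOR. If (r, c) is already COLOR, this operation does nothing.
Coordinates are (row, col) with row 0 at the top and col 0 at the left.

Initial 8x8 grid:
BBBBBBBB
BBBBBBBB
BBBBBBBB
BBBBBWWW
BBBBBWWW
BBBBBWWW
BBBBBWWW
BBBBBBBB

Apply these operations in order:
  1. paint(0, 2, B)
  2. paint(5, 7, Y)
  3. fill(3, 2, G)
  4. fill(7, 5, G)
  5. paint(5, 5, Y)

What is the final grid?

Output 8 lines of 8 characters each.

Answer: GGGGGGGG
GGGGGGGG
GGGGGGGG
GGGGGWWW
GGGGGWWW
GGGGGYWY
GGGGGWWW
GGGGGGGG

Derivation:
After op 1 paint(0,2,B):
BBBBBBBB
BBBBBBBB
BBBBBBBB
BBBBBWWW
BBBBBWWW
BBBBBWWW
BBBBBWWW
BBBBBBBB
After op 2 paint(5,7,Y):
BBBBBBBB
BBBBBBBB
BBBBBBBB
BBBBBWWW
BBBBBWWW
BBBBBWWY
BBBBBWWW
BBBBBBBB
After op 3 fill(3,2,G) [52 cells changed]:
GGGGGGGG
GGGGGGGG
GGGGGGGG
GGGGGWWW
GGGGGWWW
GGGGGWWY
GGGGGWWW
GGGGGGGG
After op 4 fill(7,5,G) [0 cells changed]:
GGGGGGGG
GGGGGGGG
GGGGGGGG
GGGGGWWW
GGGGGWWW
GGGGGWWY
GGGGGWWW
GGGGGGGG
After op 5 paint(5,5,Y):
GGGGGGGG
GGGGGGGG
GGGGGGGG
GGGGGWWW
GGGGGWWW
GGGGGYWY
GGGGGWWW
GGGGGGGG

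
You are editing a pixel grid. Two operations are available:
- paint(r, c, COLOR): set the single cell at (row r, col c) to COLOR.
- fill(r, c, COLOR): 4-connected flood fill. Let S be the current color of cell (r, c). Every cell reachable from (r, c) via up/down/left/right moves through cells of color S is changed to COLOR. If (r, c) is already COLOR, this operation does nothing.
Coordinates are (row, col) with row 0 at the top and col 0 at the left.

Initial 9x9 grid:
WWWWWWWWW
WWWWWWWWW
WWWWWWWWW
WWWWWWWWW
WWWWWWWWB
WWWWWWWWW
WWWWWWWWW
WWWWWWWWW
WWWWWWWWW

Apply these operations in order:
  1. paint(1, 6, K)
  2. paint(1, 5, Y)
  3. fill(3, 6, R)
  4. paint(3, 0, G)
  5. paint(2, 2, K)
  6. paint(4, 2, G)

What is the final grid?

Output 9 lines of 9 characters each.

Answer: RRRRRRRRR
RRRRRYKRR
RRKRRRRRR
GRRRRRRRR
RRGRRRRRB
RRRRRRRRR
RRRRRRRRR
RRRRRRRRR
RRRRRRRRR

Derivation:
After op 1 paint(1,6,K):
WWWWWWWWW
WWWWWWKWW
WWWWWWWWW
WWWWWWWWW
WWWWWWWWB
WWWWWWWWW
WWWWWWWWW
WWWWWWWWW
WWWWWWWWW
After op 2 paint(1,5,Y):
WWWWWWWWW
WWWWWYKWW
WWWWWWWWW
WWWWWWWWW
WWWWWWWWB
WWWWWWWWW
WWWWWWWWW
WWWWWWWWW
WWWWWWWWW
After op 3 fill(3,6,R) [78 cells changed]:
RRRRRRRRR
RRRRRYKRR
RRRRRRRRR
RRRRRRRRR
RRRRRRRRB
RRRRRRRRR
RRRRRRRRR
RRRRRRRRR
RRRRRRRRR
After op 4 paint(3,0,G):
RRRRRRRRR
RRRRRYKRR
RRRRRRRRR
GRRRRRRRR
RRRRRRRRB
RRRRRRRRR
RRRRRRRRR
RRRRRRRRR
RRRRRRRRR
After op 5 paint(2,2,K):
RRRRRRRRR
RRRRRYKRR
RRKRRRRRR
GRRRRRRRR
RRRRRRRRB
RRRRRRRRR
RRRRRRRRR
RRRRRRRRR
RRRRRRRRR
After op 6 paint(4,2,G):
RRRRRRRRR
RRRRRYKRR
RRKRRRRRR
GRRRRRRRR
RRGRRRRRB
RRRRRRRRR
RRRRRRRRR
RRRRRRRRR
RRRRRRRRR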